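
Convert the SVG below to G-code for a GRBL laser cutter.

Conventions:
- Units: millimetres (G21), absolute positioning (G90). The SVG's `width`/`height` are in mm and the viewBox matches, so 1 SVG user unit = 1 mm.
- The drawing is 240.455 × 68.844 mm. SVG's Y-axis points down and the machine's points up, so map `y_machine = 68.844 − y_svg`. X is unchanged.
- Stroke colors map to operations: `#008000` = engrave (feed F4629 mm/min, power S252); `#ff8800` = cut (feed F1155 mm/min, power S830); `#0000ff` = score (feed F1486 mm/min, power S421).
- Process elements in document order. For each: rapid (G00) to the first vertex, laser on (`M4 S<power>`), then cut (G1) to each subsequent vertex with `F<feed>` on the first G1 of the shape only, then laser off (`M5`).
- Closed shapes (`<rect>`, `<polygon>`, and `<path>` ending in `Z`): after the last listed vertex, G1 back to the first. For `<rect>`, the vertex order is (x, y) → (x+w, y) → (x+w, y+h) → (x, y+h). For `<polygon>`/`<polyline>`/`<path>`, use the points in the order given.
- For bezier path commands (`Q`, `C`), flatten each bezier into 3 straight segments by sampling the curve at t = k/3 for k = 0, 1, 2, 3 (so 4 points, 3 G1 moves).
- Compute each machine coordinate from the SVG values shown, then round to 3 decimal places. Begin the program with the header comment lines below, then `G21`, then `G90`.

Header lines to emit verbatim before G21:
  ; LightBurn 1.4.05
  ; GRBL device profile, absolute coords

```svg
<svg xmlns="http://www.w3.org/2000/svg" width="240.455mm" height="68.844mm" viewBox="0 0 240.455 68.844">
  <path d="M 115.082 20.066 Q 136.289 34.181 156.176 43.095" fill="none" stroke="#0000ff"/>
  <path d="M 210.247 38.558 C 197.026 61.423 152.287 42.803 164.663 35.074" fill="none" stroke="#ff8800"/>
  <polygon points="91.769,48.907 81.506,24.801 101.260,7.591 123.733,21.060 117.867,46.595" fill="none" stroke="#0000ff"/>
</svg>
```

; LightBurn 1.4.05
; GRBL device profile, absolute coords
G21
G90
G00 X115.082 Y48.778
M4 S421
G1 X129.073 Y39.946 F1486
G1 X142.771 Y32.270
G1 X156.176 Y25.749
M5
G00 X210.247 Y30.286
M4 S830
G1 X189.803 Y19.309 F1155
G1 X168.043 Y24.351
G1 X164.663 Y33.770
M5
G00 X91.769 Y19.937
M4 S421
G1 X81.506 Y44.043 F1486
G1 X101.260 Y61.253
G1 X123.733 Y47.784
G1 X117.867 Y22.249
G1 X91.769 Y19.937
M5

1 u = 1 mm; y_m = 68.844 − y.

[1] `<path>` quadratic bezier, #0000ff→score S421 F1486: (115.082,48.778) → (129.073,39.946) → (142.771,32.270) → (156.176,25.749)

[2] `<path>` cubic bezier, #ff8800→cut S830 F1155: (210.247,30.286) → (189.803,19.309) → (168.043,24.351) → (164.663,33.770)

[3] `<polygon>` regular polygon, #0000ff→score S421 F1486: (91.769,19.937) → (81.506,44.043) → (101.260,61.253) → (123.733,47.784) → (117.867,22.249) → (91.769,19.937) (closed)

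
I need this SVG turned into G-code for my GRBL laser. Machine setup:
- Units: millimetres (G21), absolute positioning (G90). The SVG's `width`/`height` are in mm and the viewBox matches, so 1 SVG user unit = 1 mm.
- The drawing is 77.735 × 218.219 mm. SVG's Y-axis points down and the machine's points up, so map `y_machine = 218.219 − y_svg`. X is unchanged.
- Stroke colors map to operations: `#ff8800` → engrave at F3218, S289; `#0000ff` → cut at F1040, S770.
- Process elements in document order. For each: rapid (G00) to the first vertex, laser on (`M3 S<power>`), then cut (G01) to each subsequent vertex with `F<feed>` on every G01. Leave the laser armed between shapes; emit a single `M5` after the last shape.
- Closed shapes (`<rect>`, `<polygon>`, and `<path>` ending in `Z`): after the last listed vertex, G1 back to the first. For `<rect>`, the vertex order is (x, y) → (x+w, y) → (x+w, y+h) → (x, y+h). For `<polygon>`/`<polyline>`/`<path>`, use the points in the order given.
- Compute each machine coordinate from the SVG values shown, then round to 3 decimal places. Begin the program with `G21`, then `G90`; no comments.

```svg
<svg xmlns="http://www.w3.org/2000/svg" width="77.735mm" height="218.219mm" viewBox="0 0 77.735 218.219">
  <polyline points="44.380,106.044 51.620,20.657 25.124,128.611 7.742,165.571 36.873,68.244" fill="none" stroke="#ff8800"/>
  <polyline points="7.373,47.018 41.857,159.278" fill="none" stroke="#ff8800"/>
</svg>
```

Since the viewBox matches the mm dimensions, user units are millimetres directly. The only transform is the Y-flip y_m = 218.219 − y_svg.

Shape 1 is a open polyline drawn with `<polyline>`. Its stroke #ff8800 means engrave at S289, F3218. After flipping Y the toolpath is (44.380,112.175) → (51.620,197.562) → (25.124,89.608) → (7.742,52.648) → (36.873,149.975).

Shape 2 is a line segment drawn with `<polyline>`. Its stroke #ff8800 means engrave at S289, F3218. After flipping Y the toolpath is (7.373,171.201) → (41.857,58.941).

G21
G90
G00 X44.380 Y112.175
M3 S289
G01 X51.620 Y197.562 F3218
G01 X25.124 Y89.608 F3218
G01 X7.742 Y52.648 F3218
G01 X36.873 Y149.975 F3218
G00 X7.373 Y171.201
M3 S289
G01 X41.857 Y58.941 F3218
M5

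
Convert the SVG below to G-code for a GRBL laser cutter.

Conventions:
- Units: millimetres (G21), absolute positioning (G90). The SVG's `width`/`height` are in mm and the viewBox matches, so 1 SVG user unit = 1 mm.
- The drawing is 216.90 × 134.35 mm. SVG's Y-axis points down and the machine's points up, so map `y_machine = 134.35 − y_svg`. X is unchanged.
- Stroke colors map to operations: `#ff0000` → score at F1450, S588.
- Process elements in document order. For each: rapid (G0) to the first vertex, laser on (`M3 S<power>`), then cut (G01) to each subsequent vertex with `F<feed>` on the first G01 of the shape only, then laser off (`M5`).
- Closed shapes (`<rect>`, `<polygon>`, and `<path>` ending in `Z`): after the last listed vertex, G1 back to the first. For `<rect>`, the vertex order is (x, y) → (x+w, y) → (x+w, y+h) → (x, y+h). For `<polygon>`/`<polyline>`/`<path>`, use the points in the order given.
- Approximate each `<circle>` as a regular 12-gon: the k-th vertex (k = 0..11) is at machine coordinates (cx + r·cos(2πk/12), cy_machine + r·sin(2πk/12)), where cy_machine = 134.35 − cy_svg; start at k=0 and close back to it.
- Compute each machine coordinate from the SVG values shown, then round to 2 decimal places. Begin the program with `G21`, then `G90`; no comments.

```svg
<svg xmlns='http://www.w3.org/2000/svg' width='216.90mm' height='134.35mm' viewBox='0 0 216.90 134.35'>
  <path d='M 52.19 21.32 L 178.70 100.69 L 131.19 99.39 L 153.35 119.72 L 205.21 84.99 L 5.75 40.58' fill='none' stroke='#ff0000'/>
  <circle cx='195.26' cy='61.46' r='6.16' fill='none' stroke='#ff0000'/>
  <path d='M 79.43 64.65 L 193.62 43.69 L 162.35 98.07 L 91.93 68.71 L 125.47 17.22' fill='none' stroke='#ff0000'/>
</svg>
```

1 u = 1 mm; y_m = 134.35 − y.

[1] `<path>` open polyline, #ff0000→score S588 F1450: (52.19,113.03) → (178.70,33.66) → (131.19,34.96) → (153.35,14.63) → (205.21,49.36) → (5.75,93.77)

[2] `<circle>` circle, #ff0000→score S588 F1450: (201.42,72.89) → (200.59,75.97) → (198.34,78.22) → (195.26,79.05) → (192.18,78.22) → (189.93,75.97) → (189.10,72.89) → (189.93,69.81) → (192.18,67.56) → (195.26,66.73) → (198.34,67.56) → (200.59,69.81) → (201.42,72.89) (closed)

[3] `<path>` open polyline, #ff0000→score S588 F1450: (79.43,69.70) → (193.62,90.66) → (162.35,36.28) → (91.93,65.64) → (125.47,117.13)

G21
G90
G0 X52.19 Y113.03
M3 S588
G01 X178.70 Y33.66 F1450
G01 X131.19 Y34.96
G01 X153.35 Y14.63
G01 X205.21 Y49.36
G01 X5.75 Y93.77
M5
G0 X201.42 Y72.89
M3 S588
G01 X200.59 Y75.97 F1450
G01 X198.34 Y78.22
G01 X195.26 Y79.05
G01 X192.18 Y78.22
G01 X189.93 Y75.97
G01 X189.10 Y72.89
G01 X189.93 Y69.81
G01 X192.18 Y67.56
G01 X195.26 Y66.73
G01 X198.34 Y67.56
G01 X200.59 Y69.81
G01 X201.42 Y72.89
M5
G0 X79.43 Y69.70
M3 S588
G01 X193.62 Y90.66 F1450
G01 X162.35 Y36.28
G01 X91.93 Y65.64
G01 X125.47 Y117.13
M5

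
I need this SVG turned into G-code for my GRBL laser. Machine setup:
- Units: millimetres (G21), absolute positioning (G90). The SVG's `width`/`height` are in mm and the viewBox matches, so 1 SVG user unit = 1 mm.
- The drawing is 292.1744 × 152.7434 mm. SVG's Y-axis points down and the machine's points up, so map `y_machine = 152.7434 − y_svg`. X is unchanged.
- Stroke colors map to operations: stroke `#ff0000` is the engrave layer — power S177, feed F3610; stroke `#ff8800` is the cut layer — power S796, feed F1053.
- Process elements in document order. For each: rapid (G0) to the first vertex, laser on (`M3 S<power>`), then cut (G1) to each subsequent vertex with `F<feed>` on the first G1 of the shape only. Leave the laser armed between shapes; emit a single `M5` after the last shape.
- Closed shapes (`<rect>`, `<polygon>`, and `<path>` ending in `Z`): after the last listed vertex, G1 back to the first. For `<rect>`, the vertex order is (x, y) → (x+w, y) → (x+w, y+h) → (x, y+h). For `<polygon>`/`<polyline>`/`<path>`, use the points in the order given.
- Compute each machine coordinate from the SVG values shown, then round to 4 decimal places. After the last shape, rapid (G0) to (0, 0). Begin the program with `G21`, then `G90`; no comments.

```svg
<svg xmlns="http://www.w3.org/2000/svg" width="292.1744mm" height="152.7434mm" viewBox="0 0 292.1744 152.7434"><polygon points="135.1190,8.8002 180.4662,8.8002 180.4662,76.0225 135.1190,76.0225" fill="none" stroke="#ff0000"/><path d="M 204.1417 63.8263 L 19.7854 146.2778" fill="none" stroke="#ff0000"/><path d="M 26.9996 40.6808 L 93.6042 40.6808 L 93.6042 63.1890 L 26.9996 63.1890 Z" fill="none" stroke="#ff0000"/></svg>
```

Since the viewBox matches the mm dimensions, user units are millimetres directly. The only transform is the Y-flip y_m = 152.7434 − y_svg.

Shape 1 is a rectangle drawn with `<polygon>`. Its stroke #ff0000 means engrave at S177, F3610. After flipping Y the toolpath is (135.1190,143.9432) → (180.4662,143.9432) → (180.4662,76.7209) → (135.1190,76.7209) → (135.1190,143.9432), returning to the start.

Shape 2 is a line segment drawn with `<path>`. Its stroke #ff0000 means engrave at S177, F3610. After flipping Y the toolpath is (204.1417,88.9171) → (19.7854,6.4656).

Shape 3 is a rectangle drawn with `<path>`. Its stroke #ff0000 means engrave at S177, F3610. After flipping Y the toolpath is (26.9996,112.0626) → (93.6042,112.0626) → (93.6042,89.5544) → (26.9996,89.5544) → (26.9996,112.0626), returning to the start.

G21
G90
G0 X135.1190 Y143.9432
M3 S177
G1 X180.4662 Y143.9432 F3610
G1 X180.4662 Y76.7209
G1 X135.1190 Y76.7209
G1 X135.1190 Y143.9432
G0 X204.1417 Y88.9171
M3 S177
G1 X19.7854 Y6.4656 F3610
G0 X26.9996 Y112.0626
M3 S177
G1 X93.6042 Y112.0626 F3610
G1 X93.6042 Y89.5544
G1 X26.9996 Y89.5544
G1 X26.9996 Y112.0626
M5
G0 X0.0000 Y0.0000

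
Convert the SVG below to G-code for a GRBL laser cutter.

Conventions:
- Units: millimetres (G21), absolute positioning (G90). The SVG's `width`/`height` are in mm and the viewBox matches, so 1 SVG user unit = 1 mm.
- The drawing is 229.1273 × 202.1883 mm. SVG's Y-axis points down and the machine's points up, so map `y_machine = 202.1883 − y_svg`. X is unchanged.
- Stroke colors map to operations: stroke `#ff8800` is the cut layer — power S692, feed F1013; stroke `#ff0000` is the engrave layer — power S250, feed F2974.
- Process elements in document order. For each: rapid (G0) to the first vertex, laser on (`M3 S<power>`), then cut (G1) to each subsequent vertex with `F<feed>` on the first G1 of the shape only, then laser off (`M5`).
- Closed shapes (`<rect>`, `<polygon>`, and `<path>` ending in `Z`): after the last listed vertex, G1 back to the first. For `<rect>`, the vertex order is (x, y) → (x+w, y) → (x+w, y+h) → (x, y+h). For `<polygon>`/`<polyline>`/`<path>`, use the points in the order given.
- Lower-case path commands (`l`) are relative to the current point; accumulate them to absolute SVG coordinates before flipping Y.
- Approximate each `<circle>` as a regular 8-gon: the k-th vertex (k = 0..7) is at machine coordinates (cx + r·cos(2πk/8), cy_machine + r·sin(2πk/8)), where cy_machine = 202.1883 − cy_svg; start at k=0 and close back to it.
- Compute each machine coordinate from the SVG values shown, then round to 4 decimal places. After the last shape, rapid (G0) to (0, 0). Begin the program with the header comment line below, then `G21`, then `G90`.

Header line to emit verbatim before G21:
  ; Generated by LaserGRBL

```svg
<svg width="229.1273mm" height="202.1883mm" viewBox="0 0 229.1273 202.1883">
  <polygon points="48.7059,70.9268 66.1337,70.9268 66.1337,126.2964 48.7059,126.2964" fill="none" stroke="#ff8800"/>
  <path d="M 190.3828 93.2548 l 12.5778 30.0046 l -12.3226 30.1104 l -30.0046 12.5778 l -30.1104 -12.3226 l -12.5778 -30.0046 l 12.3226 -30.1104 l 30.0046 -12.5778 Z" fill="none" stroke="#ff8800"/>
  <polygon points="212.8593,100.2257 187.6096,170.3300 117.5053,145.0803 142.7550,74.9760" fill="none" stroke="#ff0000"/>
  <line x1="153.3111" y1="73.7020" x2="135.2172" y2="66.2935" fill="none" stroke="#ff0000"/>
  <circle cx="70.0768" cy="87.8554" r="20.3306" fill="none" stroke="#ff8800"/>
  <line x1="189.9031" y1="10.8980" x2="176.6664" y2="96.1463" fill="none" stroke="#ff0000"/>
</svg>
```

; Generated by LaserGRBL
G21
G90
G0 X48.7059 Y131.2615
M3 S692
G1 X66.1337 Y131.2615 F1013
G1 X66.1337 Y75.8919
G1 X48.7059 Y75.8919
G1 X48.7059 Y131.2615
M5
G0 X190.3828 Y108.9335
M3 S692
G1 X202.9606 Y78.9289 F1013
G1 X190.6380 Y48.8185
G1 X160.6334 Y36.2407
G1 X130.5230 Y48.5633
G1 X117.9452 Y78.5679
G1 X130.2678 Y108.6783
G1 X160.2724 Y121.2561
G1 X190.3828 Y108.9335
M5
G0 X212.8593 Y101.9626
M3 S250
G1 X187.6096 Y31.8583 F2974
G1 X117.5053 Y57.1080
G1 X142.7550 Y127.2123
G1 X212.8593 Y101.9626
M5
G0 X153.3111 Y128.4863
M3 S250
G1 X135.2172 Y135.8948 F2974
M5
G0 X90.4074 Y114.3329
M3 S692
G1 X84.4527 Y128.7088 F1013
G1 X70.0768 Y134.6635
G1 X55.7009 Y128.7088
G1 X49.7462 Y114.3329
G1 X55.7009 Y99.9570
G1 X70.0768 Y94.0023
G1 X84.4527 Y99.9570
G1 X90.4074 Y114.3329
M5
G0 X189.9031 Y191.2903
M3 S250
G1 X176.6664 Y106.0420 F2974
M5
G0 X0.0000 Y0.0000

1 u = 1 mm; y_m = 202.1883 − y.

[1] `<polygon>` rectangle, #ff8800→cut S692 F1013: (48.7059,131.2615) → (66.1337,131.2615) → (66.1337,75.8919) → (48.7059,75.8919) → (48.7059,131.2615) (closed)

[2] `<path>` regular polygon, #ff8800→cut S692 F1013: (190.3828,108.9335) → (202.9606,78.9289) → (190.6380,48.8185) → (160.6334,36.2407) → (130.5230,48.5633) → (117.9452,78.5679) → (130.2678,108.6783) → (160.2724,121.2561) → (190.3828,108.9335) (closed)

[3] `<polygon>` regular polygon, #ff0000→engrave S250 F2974: (212.8593,101.9626) → (187.6096,31.8583) → (117.5053,57.1080) → (142.7550,127.2123) → (212.8593,101.9626) (closed)

[4] `<line>` line segment, #ff0000→engrave S250 F2974: (153.3111,128.4863) → (135.2172,135.8948)

[5] `<circle>` circle, #ff8800→cut S692 F1013: (90.4074,114.3329) → (84.4527,128.7088) → (70.0768,134.6635) → (55.7009,128.7088) → (49.7462,114.3329) → (55.7009,99.9570) → (70.0768,94.0023) → (84.4527,99.9570) → (90.4074,114.3329) (closed)

[6] `<line>` line segment, #ff0000→engrave S250 F2974: (189.9031,191.2903) → (176.6664,106.0420)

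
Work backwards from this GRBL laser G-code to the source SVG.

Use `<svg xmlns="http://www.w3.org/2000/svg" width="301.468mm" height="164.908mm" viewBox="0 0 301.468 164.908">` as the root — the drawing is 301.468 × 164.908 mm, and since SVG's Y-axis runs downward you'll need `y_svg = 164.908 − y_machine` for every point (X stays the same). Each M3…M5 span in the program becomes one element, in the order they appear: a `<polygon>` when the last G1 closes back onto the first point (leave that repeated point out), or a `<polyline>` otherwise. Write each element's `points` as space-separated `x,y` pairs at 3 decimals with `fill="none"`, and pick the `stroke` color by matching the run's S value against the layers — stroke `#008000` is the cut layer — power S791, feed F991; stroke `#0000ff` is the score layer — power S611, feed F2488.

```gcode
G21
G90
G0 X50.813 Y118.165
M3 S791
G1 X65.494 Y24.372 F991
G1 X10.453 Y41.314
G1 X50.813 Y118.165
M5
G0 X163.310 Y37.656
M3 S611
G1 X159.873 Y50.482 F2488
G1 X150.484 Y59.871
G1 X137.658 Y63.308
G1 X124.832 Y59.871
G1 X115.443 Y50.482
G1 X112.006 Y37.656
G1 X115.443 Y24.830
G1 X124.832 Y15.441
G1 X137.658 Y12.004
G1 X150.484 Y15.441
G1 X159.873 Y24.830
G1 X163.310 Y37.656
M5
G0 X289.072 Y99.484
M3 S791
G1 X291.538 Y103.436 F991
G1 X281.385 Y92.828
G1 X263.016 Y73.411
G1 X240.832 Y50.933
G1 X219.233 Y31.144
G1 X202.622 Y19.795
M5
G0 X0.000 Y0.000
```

Machine Y-up, SVG Y-down with viewBox height 164.908, so y_svg = 164.908 − y_machine; X carries over.

Run 1: the run's S791 means `#008000` (cut). The run returns to its start, so emit a `<polygon>` with points (Y-flipped): 50.813,46.743 65.494,140.536 10.453,123.594.

Run 2: S611 ⇒ score layer `#0000ff`. The run returns to its start, so emit a `<polygon>` with points (Y-flipped): 163.310,127.252 159.873,114.426 150.484,105.037 137.658,101.600 124.832,105.037 115.443,114.426 112.006,127.252 115.443,140.078 124.832,149.467 137.658,152.904 150.484,149.467 159.873,140.078.

Run 3: power S791 maps to stroke `#008000` (cut). The run is open, so emit a `<polyline>` with points (Y-flipped): 289.072,65.424 291.538,61.472 281.385,72.080 263.016,91.497 240.832,113.975 219.233,133.764 202.622,145.113.

<svg xmlns="http://www.w3.org/2000/svg" width="301.468mm" height="164.908mm" viewBox="0 0 301.468 164.908">
  <polygon points="50.813,46.743 65.494,140.536 10.453,123.594" fill="none" stroke="#008000"/>
  <polygon points="163.310,127.252 159.873,114.426 150.484,105.037 137.658,101.600 124.832,105.037 115.443,114.426 112.006,127.252 115.443,140.078 124.832,149.467 137.658,152.904 150.484,149.467 159.873,140.078" fill="none" stroke="#0000ff"/>
  <polyline points="289.072,65.424 291.538,61.472 281.385,72.080 263.016,91.497 240.832,113.975 219.233,133.764 202.622,145.113" fill="none" stroke="#008000"/>
</svg>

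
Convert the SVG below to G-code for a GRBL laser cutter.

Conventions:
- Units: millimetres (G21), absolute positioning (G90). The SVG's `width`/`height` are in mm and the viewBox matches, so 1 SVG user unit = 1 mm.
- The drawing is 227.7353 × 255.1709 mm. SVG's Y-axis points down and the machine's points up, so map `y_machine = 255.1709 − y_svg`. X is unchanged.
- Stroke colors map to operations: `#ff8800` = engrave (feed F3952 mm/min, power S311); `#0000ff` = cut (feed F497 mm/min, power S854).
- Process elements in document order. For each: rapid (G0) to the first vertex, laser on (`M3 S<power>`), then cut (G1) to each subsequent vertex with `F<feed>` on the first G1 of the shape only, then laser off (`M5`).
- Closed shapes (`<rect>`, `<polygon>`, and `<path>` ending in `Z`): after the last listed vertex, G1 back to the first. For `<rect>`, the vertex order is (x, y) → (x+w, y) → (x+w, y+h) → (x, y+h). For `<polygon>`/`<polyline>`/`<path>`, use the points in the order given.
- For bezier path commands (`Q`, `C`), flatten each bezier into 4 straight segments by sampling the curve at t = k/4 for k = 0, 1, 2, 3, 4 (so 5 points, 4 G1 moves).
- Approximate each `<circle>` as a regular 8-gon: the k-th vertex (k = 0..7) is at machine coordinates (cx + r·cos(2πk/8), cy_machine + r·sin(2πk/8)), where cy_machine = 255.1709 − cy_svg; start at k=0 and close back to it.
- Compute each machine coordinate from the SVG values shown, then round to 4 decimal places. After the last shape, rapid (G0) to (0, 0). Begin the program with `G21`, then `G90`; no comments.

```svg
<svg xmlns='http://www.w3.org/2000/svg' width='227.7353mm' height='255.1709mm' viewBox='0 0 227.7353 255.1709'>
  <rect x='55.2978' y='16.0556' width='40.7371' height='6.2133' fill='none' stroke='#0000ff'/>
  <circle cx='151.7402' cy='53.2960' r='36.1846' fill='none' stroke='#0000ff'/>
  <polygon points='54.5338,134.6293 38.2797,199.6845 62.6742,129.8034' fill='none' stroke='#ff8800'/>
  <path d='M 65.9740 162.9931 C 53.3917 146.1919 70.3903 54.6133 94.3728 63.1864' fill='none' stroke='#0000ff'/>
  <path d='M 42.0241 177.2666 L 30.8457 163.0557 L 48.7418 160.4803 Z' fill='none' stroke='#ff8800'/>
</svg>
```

G21
G90
G0 X55.2978 Y239.1153
M3 S854
G1 X96.0349 Y239.1153 F497
G1 X96.0349 Y232.9020
G1 X55.2978 Y232.9020
G1 X55.2978 Y239.1153
M5
G0 X187.9248 Y201.8749
M3 S854
G1 X177.3266 Y227.4613 F497
G1 X151.7402 Y238.0595
G1 X126.1538 Y227.4613
G1 X115.5556 Y201.8749
G1 X126.1538 Y176.2885
G1 X151.7402 Y165.6903
G1 X177.3266 Y176.2885
G1 X187.9248 Y201.8749
M5
G0 X54.5338 Y120.5416
M3 S311
G1 X38.2797 Y55.4864 F3952
G1 X62.6742 Y125.3675
G1 X54.5338 Y120.5416
M5
G0 X65.9740 Y92.1778
M3 S854
G1 X61.7306 Y116.0662 F497
G1 X66.4616 Y151.5965
G1 X78.0485 Y182.3691
G1 X94.3728 Y191.9845
M5
G0 X42.0241 Y77.9043
M3 S311
G1 X30.8457 Y92.1152 F3952
G1 X48.7418 Y94.6906
G1 X42.0241 Y77.9043
M5
G0 X0.0000 Y0.0000

Since the viewBox matches the mm dimensions, user units are millimetres directly. The only transform is the Y-flip y_m = 255.1709 − y_svg.

Shape 1 is a rectangle drawn with `<rect>`. Its stroke #0000ff means cut at S854, F497. After flipping Y the toolpath is (55.2978,239.1153) → (96.0349,239.1153) → (96.0349,232.9020) → (55.2978,232.9020) → (55.2978,239.1153), returning to the start.

Shape 2 is a circle drawn with `<circle>`. Its stroke #0000ff means cut at S854, F497. After flipping Y the toolpath is (187.9248,201.8749) → (177.3266,227.4613) → (151.7402,238.0595) → (126.1538,227.4613) → (115.5556,201.8749) → (126.1538,176.2885) → (151.7402,165.6903) → (177.3266,176.2885) → (187.9248,201.8749), returning to the start.

Shape 3 is a closed polygon drawn with `<polygon>`. Its stroke #ff8800 means engrave at S311, F3952. After flipping Y the toolpath is (54.5338,120.5416) → (38.2797,55.4864) → (62.6742,125.3675) → (54.5338,120.5416), returning to the start.

Shape 4 is a cubic bezier drawn with `<path>`. Its stroke #0000ff means cut at S854, F497. After flipping Y the toolpath is (65.9740,92.1778) → (61.7306,116.0662) → (66.4616,151.5965) → (78.0485,182.3691) → (94.3728,191.9845).

Shape 5 is a regular polygon drawn with `<path>`. Its stroke #ff8800 means engrave at S311, F3952. After flipping Y the toolpath is (42.0241,77.9043) → (30.8457,92.1152) → (48.7418,94.6906) → (42.0241,77.9043), returning to the start.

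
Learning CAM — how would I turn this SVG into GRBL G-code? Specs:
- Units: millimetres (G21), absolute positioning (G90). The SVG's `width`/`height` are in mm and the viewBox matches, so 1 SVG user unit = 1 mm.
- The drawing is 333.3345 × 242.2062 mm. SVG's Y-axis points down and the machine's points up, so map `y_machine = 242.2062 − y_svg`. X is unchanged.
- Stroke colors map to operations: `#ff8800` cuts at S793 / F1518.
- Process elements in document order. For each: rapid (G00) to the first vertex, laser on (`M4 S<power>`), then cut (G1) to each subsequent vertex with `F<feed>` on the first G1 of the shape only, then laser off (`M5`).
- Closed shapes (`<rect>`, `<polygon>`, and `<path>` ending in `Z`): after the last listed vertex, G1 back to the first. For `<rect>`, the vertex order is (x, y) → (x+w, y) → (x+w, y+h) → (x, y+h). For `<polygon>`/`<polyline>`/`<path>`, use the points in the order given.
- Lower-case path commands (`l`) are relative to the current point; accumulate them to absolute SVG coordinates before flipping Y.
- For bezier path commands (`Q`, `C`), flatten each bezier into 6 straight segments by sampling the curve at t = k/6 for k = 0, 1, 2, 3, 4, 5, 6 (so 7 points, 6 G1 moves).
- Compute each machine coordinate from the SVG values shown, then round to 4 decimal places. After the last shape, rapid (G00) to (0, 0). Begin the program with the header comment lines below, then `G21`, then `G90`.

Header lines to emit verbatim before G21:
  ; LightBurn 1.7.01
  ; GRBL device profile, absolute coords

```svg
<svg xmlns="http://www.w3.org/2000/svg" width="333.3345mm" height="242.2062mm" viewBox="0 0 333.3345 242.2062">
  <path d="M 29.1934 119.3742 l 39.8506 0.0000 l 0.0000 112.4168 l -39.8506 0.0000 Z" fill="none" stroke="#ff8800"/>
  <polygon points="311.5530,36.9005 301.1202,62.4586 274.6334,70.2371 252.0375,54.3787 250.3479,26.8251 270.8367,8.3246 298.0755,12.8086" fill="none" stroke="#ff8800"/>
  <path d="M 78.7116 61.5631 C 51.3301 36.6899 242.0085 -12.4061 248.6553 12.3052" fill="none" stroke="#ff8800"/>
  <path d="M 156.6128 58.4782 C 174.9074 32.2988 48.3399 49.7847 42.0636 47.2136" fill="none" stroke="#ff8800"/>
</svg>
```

Since the viewBox matches the mm dimensions, user units are millimetres directly. The only transform is the Y-flip y_m = 242.2062 − y_svg.

Shape 1 is a rectangle drawn with `<path>`. Its stroke #ff8800 means cut at S793, F1518. After flipping Y the toolpath is (29.1934,122.8320) → (69.0440,122.8320) → (69.0440,10.4152) → (29.1934,10.4152) → (29.1934,122.8320), returning to the start.

Shape 2 is a regular polygon drawn with `<polygon>`. Its stroke #ff8800 means cut at S793, F1518. After flipping Y the toolpath is (311.5530,205.3057) → (301.1202,179.7476) → (274.6334,171.9691) → (252.0375,187.8275) → (250.3479,215.3811) → (270.8367,233.8816) → (298.0755,229.3976) → (311.5530,205.3057), returning to the start.

Shape 3 is a cubic bezier drawn with `<path>`. Its stroke #ff8800 means cut at S793, F1518. After flipping Y the toolpath is (78.7116,180.6431) → (81.3310,194.6444) → (109.1245,209.9598) → (150.9228,223.8662) → (195.5569,233.6406) → (231.8575,236.5599) → (248.6553,229.9010).

Shape 4 is a cubic bezier drawn with `<path>`. Its stroke #ff8800 means cut at S793, F1518. After flipping Y the toolpath is (156.6128,183.7280) → (154.9158,193.4739) → (136.4405,197.7124) → (108.5523,198.2134) → (78.6165,196.7471) → (53.9985,195.0835) → (42.0636,194.9926).

; LightBurn 1.7.01
; GRBL device profile, absolute coords
G21
G90
G00 X29.1934 Y122.8320
M4 S793
G1 X69.0440 Y122.8320 F1518
G1 X69.0440 Y10.4152
G1 X29.1934 Y10.4152
G1 X29.1934 Y122.8320
M5
G00 X311.5530 Y205.3057
M4 S793
G1 X301.1202 Y179.7476 F1518
G1 X274.6334 Y171.9691
G1 X252.0375 Y187.8275
G1 X250.3479 Y215.3811
G1 X270.8367 Y233.8816
G1 X298.0755 Y229.3976
G1 X311.5530 Y205.3057
M5
G00 X78.7116 Y180.6431
M4 S793
G1 X81.3310 Y194.6444 F1518
G1 X109.1245 Y209.9598
G1 X150.9228 Y223.8662
G1 X195.5569 Y233.6406
G1 X231.8575 Y236.5599
G1 X248.6553 Y229.9010
M5
G00 X156.6128 Y183.7280
M4 S793
G1 X154.9158 Y193.4739 F1518
G1 X136.4405 Y197.7124
G1 X108.5523 Y198.2134
G1 X78.6165 Y196.7471
G1 X53.9985 Y195.0835
G1 X42.0636 Y194.9926
M5
G00 X0.0000 Y0.0000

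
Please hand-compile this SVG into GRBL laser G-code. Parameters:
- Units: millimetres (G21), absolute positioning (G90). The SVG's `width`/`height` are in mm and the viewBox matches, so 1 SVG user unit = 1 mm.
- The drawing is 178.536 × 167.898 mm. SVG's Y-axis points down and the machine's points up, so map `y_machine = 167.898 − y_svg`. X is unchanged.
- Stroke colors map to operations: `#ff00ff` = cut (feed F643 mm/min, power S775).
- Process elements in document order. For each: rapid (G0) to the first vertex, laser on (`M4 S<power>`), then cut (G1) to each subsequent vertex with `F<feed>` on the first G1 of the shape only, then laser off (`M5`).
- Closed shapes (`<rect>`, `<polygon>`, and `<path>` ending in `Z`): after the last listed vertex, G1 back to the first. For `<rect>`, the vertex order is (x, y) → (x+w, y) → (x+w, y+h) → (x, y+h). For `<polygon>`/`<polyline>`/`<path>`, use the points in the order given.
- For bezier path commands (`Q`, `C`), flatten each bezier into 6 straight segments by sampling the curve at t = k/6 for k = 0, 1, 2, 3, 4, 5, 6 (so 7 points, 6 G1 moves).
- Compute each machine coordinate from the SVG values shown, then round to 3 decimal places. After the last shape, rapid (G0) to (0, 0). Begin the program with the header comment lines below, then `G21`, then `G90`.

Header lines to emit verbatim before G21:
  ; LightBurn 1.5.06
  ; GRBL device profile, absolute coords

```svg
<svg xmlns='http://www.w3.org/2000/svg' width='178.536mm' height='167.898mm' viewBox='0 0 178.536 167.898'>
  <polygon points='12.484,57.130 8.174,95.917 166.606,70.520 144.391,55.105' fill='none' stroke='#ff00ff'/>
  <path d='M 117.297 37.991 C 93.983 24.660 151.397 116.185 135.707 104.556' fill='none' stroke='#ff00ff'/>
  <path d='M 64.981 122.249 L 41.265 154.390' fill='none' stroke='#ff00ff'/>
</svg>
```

1 u = 1 mm; y_m = 167.898 − y.

[1] `<polygon>` closed polygon, #ff00ff→cut S775 F643: (12.484,110.768) → (8.174,71.981) → (166.606,97.378) → (144.391,112.793) → (12.484,110.768) (closed)

[2] `<path>` cubic bezier, #ff00ff→cut S775 F643: (117.297,129.907) → (111.655,128.798) → (115.195,115.990) → (123.643,97.263) → (132.726,78.394) → (138.172,65.161) → (135.707,63.342)

[3] `<path>` line segment, #ff00ff→cut S775 F643: (64.981,45.649) → (41.265,13.508)

; LightBurn 1.5.06
; GRBL device profile, absolute coords
G21
G90
G0 X12.484 Y110.768
M4 S775
G1 X8.174 Y71.981 F643
G1 X166.606 Y97.378
G1 X144.391 Y112.793
G1 X12.484 Y110.768
M5
G0 X117.297 Y129.907
M4 S775
G1 X111.655 Y128.798 F643
G1 X115.195 Y115.990
G1 X123.643 Y97.263
G1 X132.726 Y78.394
G1 X138.172 Y65.161
G1 X135.707 Y63.342
M5
G0 X64.981 Y45.649
M4 S775
G1 X41.265 Y13.508 F643
M5
G0 X0.000 Y0.000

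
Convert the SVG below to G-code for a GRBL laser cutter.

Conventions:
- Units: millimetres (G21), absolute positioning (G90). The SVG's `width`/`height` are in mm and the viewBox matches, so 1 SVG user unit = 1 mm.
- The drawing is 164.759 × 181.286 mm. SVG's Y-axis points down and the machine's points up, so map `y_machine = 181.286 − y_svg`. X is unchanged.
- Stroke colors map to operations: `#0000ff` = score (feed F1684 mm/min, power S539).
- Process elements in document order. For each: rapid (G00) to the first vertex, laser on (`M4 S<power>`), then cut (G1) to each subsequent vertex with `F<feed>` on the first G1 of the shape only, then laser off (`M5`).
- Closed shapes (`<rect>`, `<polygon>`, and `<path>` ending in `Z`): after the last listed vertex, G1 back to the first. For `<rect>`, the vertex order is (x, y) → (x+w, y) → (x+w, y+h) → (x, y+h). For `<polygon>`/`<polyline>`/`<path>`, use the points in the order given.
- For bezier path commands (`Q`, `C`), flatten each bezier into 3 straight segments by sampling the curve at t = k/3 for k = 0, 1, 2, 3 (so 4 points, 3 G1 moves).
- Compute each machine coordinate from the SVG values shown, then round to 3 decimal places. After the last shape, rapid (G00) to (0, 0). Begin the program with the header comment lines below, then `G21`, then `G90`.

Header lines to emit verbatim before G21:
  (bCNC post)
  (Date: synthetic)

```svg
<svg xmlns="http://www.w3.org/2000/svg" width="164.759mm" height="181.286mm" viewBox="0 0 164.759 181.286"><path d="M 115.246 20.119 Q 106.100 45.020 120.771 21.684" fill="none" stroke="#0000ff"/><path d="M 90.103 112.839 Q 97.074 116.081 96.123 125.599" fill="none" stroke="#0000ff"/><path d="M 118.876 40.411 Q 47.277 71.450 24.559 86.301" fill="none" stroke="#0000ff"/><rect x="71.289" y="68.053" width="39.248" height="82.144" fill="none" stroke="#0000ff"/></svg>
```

(bCNC post)
(Date: synthetic)
G21
G90
G00 X115.246 Y161.167
M4 S539
G1 X111.795 Y149.926 F1684
G1 X113.637 Y149.404
G1 X120.771 Y159.602
M5
G00 X90.103 Y68.447
M4 S539
G1 X93.870 Y65.588 F1684
G1 X95.877 Y61.335
G1 X96.123 Y55.687
M5
G00 X118.876 Y140.875
M4 S539
G1 X76.575 Y121.981 F1684
G1 X45.136 Y106.684
G1 X24.559 Y94.985
M5
G00 X71.289 Y113.233
M4 S539
G1 X110.537 Y113.233 F1684
G1 X110.537 Y31.089
G1 X71.289 Y31.089
G1 X71.289 Y113.233
M5
G00 X0.000 Y0.000

viewBox `0 0 164.759 181.286` with mm width/height → 1 unit = 1 mm. Flip: y_m = 181.286 − y_svg.

**Shape 1** — `<path>` quadratic bezier, stroke `#0000ff` → score (S539, F1684). Control points (SVG): P0=(115.246,20.119), P1=(106.100,45.020), P2=(120.771,21.684); sampled at t=k/3. Machine vertices: (115.246,161.167) → (111.795,149.926) → (113.637,149.404) → (120.771,159.602). Open path.

**Shape 2** — `<path>` quadratic bezier, stroke `#0000ff` → score (S539, F1684). Control points (SVG): P0=(90.103,112.839), P1=(97.074,116.081), P2=(96.123,125.599); sampled at t=k/3. Machine vertices: (90.103,68.447) → (93.870,65.588) → (95.877,61.335) → (96.123,55.687). Open path.

**Shape 3** — `<path>` quadratic bezier, stroke `#0000ff` → score (S539, F1684). Control points (SVG): P0=(118.876,40.411), P1=(47.277,71.450), P2=(24.559,86.301); sampled at t=k/3. Machine vertices: (118.876,140.875) → (76.575,121.981) → (45.136,106.684) → (24.559,94.985). Open path.

**Shape 4** — `<rect>` rectangle, stroke `#0000ff` → score (S539, F1684). Machine vertices: (71.289,113.233) → (110.537,113.233) → (110.537,31.089) → (71.289,31.089) → (71.289,113.233). Closed: final G1 returns to the first vertex.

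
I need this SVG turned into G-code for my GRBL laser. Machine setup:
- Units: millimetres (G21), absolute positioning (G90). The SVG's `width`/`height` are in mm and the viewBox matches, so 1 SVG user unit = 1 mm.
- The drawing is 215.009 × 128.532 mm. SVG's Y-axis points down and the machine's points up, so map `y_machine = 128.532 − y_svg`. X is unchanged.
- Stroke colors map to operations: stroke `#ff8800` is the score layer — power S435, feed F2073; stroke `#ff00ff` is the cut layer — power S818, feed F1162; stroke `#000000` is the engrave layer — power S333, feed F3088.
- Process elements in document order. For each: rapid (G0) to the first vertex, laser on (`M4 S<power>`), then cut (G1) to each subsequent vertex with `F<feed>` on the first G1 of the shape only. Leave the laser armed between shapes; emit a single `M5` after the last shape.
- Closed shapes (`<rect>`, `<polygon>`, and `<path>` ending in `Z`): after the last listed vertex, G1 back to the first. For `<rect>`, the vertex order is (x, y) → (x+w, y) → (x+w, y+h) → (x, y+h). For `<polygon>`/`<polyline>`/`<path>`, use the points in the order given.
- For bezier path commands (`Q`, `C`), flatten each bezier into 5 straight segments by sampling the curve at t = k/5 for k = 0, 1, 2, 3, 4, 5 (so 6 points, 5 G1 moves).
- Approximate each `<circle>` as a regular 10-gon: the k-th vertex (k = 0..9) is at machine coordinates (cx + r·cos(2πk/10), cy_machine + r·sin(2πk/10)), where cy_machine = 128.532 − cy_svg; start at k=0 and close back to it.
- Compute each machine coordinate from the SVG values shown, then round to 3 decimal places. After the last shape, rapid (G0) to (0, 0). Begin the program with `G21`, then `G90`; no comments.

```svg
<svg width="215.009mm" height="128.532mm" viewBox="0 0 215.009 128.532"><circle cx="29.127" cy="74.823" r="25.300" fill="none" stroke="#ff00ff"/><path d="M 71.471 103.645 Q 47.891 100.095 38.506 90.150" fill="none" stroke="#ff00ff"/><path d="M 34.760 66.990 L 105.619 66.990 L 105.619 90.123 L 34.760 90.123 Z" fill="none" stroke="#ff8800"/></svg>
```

G21
G90
G0 X54.427 Y53.709
M4 S818
G1 X49.595 Y68.580 F1162
G1 X36.945 Y77.771
G1 X21.309 Y77.771
G1 X8.659 Y68.580
G1 X3.827 Y53.709
G1 X8.659 Y38.838
G1 X21.309 Y29.647
G1 X36.945 Y29.647
G1 X49.595 Y38.838
G1 X54.427 Y53.709
G0 X71.471 Y24.887
M4 S818
G1 X62.607 Y26.563 F1162
G1 X54.878 Y28.750
G1 X48.285 Y31.449
G1 X42.828 Y34.660
G1 X38.506 Y38.382
G0 X34.760 Y61.542
M4 S435
G1 X105.619 Y61.542 F2073
G1 X105.619 Y38.409
G1 X34.760 Y38.409
G1 X34.760 Y61.542
M5
G0 X0.000 Y0.000

1 u = 1 mm; y_m = 128.532 − y.

[1] `<circle>` circle, #ff00ff→cut S818 F1162: (54.427,53.709) → (49.595,68.580) → (36.945,77.771) → (21.309,77.771) → (8.659,68.580) → (3.827,53.709) → (8.659,38.838) → (21.309,29.647) → (36.945,29.647) → (49.595,38.838) → (54.427,53.709) (closed)

[2] `<path>` quadratic bezier, #ff00ff→cut S818 F1162: (71.471,24.887) → (62.607,26.563) → (54.878,28.750) → (48.285,31.449) → (42.828,34.660) → (38.506,38.382)

[3] `<path>` rectangle, #ff8800→score S435 F2073: (34.760,61.542) → (105.619,61.542) → (105.619,38.409) → (34.760,38.409) → (34.760,61.542) (closed)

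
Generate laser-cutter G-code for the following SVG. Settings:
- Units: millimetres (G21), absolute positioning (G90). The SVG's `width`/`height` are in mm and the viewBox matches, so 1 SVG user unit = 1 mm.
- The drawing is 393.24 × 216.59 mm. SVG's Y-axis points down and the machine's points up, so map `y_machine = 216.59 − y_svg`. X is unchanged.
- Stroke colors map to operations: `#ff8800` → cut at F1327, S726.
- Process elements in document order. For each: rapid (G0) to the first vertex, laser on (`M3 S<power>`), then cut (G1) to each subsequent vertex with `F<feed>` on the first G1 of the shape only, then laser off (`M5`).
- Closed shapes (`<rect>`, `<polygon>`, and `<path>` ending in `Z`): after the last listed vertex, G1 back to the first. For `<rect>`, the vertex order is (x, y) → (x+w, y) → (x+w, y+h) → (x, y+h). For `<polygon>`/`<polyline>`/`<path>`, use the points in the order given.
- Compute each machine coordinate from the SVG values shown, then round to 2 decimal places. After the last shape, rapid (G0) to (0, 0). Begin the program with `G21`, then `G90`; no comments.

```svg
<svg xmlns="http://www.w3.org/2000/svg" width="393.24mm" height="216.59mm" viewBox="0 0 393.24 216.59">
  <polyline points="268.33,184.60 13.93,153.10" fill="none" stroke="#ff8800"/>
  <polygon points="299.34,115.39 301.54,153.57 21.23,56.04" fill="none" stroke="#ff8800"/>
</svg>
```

Since the viewBox matches the mm dimensions, user units are millimetres directly. The only transform is the Y-flip y_m = 216.59 − y_svg.

Shape 1 is a line segment drawn with `<polyline>`. Its stroke #ff8800 means cut at S726, F1327. After flipping Y the toolpath is (268.33,31.99) → (13.93,63.49).

Shape 2 is a closed polygon drawn with `<polygon>`. Its stroke #ff8800 means cut at S726, F1327. After flipping Y the toolpath is (299.34,101.20) → (301.54,63.02) → (21.23,160.55) → (299.34,101.20), returning to the start.

G21
G90
G0 X268.33 Y31.99
M3 S726
G1 X13.93 Y63.49 F1327
M5
G0 X299.34 Y101.20
M3 S726
G1 X301.54 Y63.02 F1327
G1 X21.23 Y160.55
G1 X299.34 Y101.20
M5
G0 X0.00 Y0.00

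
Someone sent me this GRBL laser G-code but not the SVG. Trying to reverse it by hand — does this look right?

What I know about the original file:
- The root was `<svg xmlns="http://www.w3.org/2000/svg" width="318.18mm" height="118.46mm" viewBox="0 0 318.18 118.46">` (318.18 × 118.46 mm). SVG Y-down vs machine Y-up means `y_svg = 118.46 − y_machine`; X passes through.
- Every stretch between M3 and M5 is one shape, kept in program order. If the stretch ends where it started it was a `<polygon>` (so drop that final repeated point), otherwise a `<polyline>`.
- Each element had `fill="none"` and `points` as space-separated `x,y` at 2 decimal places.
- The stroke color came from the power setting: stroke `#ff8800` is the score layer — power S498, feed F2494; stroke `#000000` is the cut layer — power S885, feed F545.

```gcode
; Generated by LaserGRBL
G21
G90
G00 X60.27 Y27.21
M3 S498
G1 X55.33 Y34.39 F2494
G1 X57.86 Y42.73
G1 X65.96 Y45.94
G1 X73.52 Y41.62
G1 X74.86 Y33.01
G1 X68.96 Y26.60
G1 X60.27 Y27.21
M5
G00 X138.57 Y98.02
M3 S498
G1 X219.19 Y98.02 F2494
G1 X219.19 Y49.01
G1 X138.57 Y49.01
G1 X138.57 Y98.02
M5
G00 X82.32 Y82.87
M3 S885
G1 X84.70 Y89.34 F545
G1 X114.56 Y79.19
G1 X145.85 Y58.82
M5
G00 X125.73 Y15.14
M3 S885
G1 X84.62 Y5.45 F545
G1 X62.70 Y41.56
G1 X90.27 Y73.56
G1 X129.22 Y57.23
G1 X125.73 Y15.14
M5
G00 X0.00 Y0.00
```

y_svg = 118.46 − y_m.

[1] S498→`#ff8800` (score); closed run; points: 60.27,91.25 55.33,84.07 57.86,75.73 65.96,72.52 73.52,76.84 74.86,85.45 68.96,91.86

[2] S498→`#ff8800` (score); closed run; points: 138.57,20.44 219.19,20.44 219.19,69.45 138.57,69.45

[3] S885→`#000000` (cut); open run; points: 82.32,35.59 84.70,29.12 114.56,39.27 145.85,59.64

[4] S885→`#000000` (cut); closed run; points: 125.73,103.32 84.62,113.01 62.70,76.90 90.27,44.90 129.22,61.23

<svg xmlns="http://www.w3.org/2000/svg" width="318.18mm" height="118.46mm" viewBox="0 0 318.18 118.46">
  <polygon points="60.27,91.25 55.33,84.07 57.86,75.73 65.96,72.52 73.52,76.84 74.86,85.45 68.96,91.86" fill="none" stroke="#ff8800"/>
  <polygon points="138.57,20.44 219.19,20.44 219.19,69.45 138.57,69.45" fill="none" stroke="#ff8800"/>
  <polyline points="82.32,35.59 84.70,29.12 114.56,39.27 145.85,59.64" fill="none" stroke="#000000"/>
  <polygon points="125.73,103.32 84.62,113.01 62.70,76.90 90.27,44.90 129.22,61.23" fill="none" stroke="#000000"/>
</svg>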